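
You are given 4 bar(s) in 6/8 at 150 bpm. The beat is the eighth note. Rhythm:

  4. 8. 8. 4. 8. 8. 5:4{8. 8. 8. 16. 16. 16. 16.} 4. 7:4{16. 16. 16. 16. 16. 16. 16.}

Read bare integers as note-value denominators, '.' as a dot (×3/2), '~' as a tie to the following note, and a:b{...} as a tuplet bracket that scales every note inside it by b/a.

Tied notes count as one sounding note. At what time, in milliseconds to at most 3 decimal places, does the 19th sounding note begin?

1. 0.0ms @ 0 + 1200.0ms (3)
2. 1200.0ms @ 3 + 600.0ms (3/2)
3. 1800.0ms @ 9/2 + 600.0ms (3/2)
4. 2400.0ms @ 6 + 1200.0ms (3)
5. 3600.0ms @ 9 + 600.0ms (3/2)
6. 4200.0ms @ 21/2 + 600.0ms (3/2)
7. 4800.0ms @ 12 + 480.0ms (6/5)
8. 5280.0ms @ 66/5 + 480.0ms (6/5)
9. 5760.0ms @ 72/5 + 480.0ms (6/5)
10. 6240.0ms @ 78/5 + 240.0ms (3/5)
11. 6480.0ms @ 81/5 + 240.0ms (3/5)
12. 6720.0ms @ 84/5 + 240.0ms (3/5)
13. 6960.0ms @ 87/5 + 240.0ms (3/5)
14. 7200.0ms @ 18 + 1200.0ms (3)
15. 8400.0ms @ 21 + 171.429ms (3/7)
16. 8571.429ms @ 150/7 + 171.429ms (3/7)
17. 8742.857ms @ 153/7 + 171.429ms (3/7)
18. 8914.286ms @ 156/7 + 171.429ms (3/7)
19. 9085.714ms @ 159/7 + 171.429ms (3/7)
20. 9257.143ms @ 162/7 + 171.429ms (3/7)
21. 9428.571ms @ 165/7 + 171.429ms (3/7)

note 19 onset = 159/7b = 9085.714ms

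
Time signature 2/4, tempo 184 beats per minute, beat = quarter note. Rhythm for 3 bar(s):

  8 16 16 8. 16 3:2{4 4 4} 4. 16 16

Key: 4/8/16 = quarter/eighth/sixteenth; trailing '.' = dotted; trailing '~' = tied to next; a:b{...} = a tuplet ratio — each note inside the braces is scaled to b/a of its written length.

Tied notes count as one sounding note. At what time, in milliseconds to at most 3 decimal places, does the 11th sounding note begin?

note 11 onset = 23/4b = 1875.0ms

1. 0.0ms @ 0 + 163.043ms (1/2)
2. 163.043ms @ 1/2 + 81.522ms (1/4)
3. 244.565ms @ 3/4 + 81.522ms (1/4)
4. 326.087ms @ 1 + 244.565ms (3/4)
5. 570.652ms @ 7/4 + 81.522ms (1/4)
6. 652.174ms @ 2 + 217.391ms (2/3)
7. 869.565ms @ 8/3 + 217.391ms (2/3)
8. 1086.957ms @ 10/3 + 217.391ms (2/3)
9. 1304.348ms @ 4 + 489.13ms (3/2)
10. 1793.478ms @ 11/2 + 81.522ms (1/4)
11. 1875.0ms @ 23/4 + 81.522ms (1/4)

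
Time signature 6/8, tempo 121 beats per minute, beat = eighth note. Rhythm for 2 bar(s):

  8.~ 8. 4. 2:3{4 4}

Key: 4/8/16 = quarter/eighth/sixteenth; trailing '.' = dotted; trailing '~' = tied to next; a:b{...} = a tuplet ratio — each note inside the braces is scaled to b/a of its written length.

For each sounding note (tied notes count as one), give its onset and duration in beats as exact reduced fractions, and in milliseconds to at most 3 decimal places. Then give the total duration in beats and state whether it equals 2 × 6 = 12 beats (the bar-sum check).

1) 0.0ms=0b +1487.603ms=3b
2) 1487.603ms=3b +1487.603ms=3b
3) 2975.207ms=6b +1487.603ms=3b
4) 4462.81ms=9b +1487.603ms=3b
Σ=12b of 12 (121bpm 6/8) — PASS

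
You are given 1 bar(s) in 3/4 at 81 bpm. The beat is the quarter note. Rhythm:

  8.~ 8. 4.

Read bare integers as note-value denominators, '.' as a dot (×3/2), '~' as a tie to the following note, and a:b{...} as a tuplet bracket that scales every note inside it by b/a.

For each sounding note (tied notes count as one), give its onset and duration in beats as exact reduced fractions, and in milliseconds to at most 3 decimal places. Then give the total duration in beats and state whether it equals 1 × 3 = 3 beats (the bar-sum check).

1) 0.0ms=0b +1111.111ms=3/2b
2) 1111.111ms=3/2b +1111.111ms=3/2b
Σ=3b of 3 (81bpm 3/4) — PASS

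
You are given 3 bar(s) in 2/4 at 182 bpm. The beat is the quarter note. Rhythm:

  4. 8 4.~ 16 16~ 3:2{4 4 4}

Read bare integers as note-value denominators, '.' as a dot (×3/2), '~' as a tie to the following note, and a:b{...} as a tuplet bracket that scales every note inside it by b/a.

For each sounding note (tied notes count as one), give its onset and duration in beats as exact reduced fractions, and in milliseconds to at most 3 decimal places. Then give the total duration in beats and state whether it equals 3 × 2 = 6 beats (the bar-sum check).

1) 0.0ms=0b +494.505ms=3/2b
2) 494.505ms=3/2b +164.835ms=1/2b
3) 659.341ms=2b +576.923ms=7/4b
4) 1236.264ms=15/4b +302.198ms=11/12b
5) 1538.462ms=14/3b +219.78ms=2/3b
6) 1758.242ms=16/3b +219.78ms=2/3b
Σ=6b of 6 (182bpm 2/4) — PASS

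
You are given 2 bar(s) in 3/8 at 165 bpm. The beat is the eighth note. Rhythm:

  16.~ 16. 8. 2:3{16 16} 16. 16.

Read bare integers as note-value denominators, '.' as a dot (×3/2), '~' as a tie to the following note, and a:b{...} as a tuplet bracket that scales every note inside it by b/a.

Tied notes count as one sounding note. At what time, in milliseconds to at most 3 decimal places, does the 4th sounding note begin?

note 4 onset = 15/4b = 1363.636ms

1. 0.0ms @ 0 + 545.455ms (3/2)
2. 545.455ms @ 3/2 + 545.455ms (3/2)
3. 1090.909ms @ 3 + 272.727ms (3/4)
4. 1363.636ms @ 15/4 + 272.727ms (3/4)
5. 1636.364ms @ 9/2 + 272.727ms (3/4)
6. 1909.091ms @ 21/4 + 272.727ms (3/4)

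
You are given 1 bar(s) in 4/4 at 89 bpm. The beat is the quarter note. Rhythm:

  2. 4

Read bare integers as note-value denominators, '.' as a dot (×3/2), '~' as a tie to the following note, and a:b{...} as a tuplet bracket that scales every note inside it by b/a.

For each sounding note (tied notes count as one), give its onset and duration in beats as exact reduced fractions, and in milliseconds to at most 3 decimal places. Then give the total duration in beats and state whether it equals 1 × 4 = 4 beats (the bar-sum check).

1) 0.0ms=0b +2022.472ms=3b
2) 2022.472ms=3b +674.157ms=1b
Σ=4b of 4 (89bpm 4/4) — PASS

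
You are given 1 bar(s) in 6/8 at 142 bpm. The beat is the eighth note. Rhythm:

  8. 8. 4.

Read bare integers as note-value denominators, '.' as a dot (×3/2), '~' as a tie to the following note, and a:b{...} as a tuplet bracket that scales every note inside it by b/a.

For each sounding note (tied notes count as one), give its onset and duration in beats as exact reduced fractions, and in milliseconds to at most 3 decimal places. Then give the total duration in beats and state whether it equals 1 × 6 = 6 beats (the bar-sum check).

1) 0.0ms=0b +633.803ms=3/2b
2) 633.803ms=3/2b +633.803ms=3/2b
3) 1267.606ms=3b +1267.606ms=3b
Σ=6b of 6 (142bpm 6/8) — PASS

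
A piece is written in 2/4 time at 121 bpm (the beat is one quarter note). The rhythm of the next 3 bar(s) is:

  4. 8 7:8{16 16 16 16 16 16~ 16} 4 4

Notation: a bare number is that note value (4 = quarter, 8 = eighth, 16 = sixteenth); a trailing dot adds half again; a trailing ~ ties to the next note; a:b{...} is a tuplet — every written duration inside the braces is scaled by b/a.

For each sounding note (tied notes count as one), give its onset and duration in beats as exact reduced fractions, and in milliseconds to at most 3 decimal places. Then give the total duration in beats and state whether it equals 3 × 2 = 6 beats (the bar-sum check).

1) 0.0ms=0b +743.802ms=3/2b
2) 743.802ms=3/2b +247.934ms=1/2b
3) 991.736ms=2b +141.677ms=2/7b
4) 1133.412ms=16/7b +141.677ms=2/7b
5) 1275.089ms=18/7b +141.677ms=2/7b
6) 1416.765ms=20/7b +141.677ms=2/7b
7) 1558.442ms=22/7b +141.677ms=2/7b
8) 1700.118ms=24/7b +283.353ms=4/7b
9) 1983.471ms=4b +495.868ms=1b
10) 2479.339ms=5b +495.868ms=1b
Σ=6b of 6 (121bpm 2/4) — PASS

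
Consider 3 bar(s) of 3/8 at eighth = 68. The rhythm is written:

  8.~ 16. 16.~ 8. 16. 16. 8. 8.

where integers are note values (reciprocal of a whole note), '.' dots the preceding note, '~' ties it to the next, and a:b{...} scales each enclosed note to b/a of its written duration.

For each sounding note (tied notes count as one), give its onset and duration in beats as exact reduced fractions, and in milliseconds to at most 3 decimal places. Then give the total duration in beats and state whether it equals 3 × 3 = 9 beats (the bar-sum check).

1) 0.0ms=0b +1985.294ms=9/4b
2) 1985.294ms=9/4b +1985.294ms=9/4b
3) 3970.588ms=9/2b +661.765ms=3/4b
4) 4632.353ms=21/4b +661.765ms=3/4b
5) 5294.118ms=6b +1323.529ms=3/2b
6) 6617.647ms=15/2b +1323.529ms=3/2b
Σ=9b of 9 (68bpm 3/8) — PASS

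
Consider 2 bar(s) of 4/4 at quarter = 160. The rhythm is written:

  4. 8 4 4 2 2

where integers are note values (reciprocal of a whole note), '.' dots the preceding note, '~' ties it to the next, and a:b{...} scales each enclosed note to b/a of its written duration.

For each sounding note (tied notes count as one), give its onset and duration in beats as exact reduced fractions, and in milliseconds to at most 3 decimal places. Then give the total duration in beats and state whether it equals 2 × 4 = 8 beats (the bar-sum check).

1) 0.0ms=0b +562.5ms=3/2b
2) 562.5ms=3/2b +187.5ms=1/2b
3) 750.0ms=2b +375.0ms=1b
4) 1125.0ms=3b +375.0ms=1b
5) 1500.0ms=4b +750.0ms=2b
6) 2250.0ms=6b +750.0ms=2b
Σ=8b of 8 (160bpm 4/4) — PASS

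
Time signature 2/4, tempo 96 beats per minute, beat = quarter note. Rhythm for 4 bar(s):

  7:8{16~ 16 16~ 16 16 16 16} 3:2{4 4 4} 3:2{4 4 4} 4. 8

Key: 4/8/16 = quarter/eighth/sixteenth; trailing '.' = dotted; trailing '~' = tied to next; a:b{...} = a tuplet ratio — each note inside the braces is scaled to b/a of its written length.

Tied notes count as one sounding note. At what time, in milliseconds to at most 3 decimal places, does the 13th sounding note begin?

note 13 onset = 15/2b = 4687.5ms

1. 0.0ms @ 0 + 357.143ms (4/7)
2. 357.143ms @ 4/7 + 357.143ms (4/7)
3. 714.286ms @ 8/7 + 178.571ms (2/7)
4. 892.857ms @ 10/7 + 178.571ms (2/7)
5. 1071.429ms @ 12/7 + 178.571ms (2/7)
6. 1250.0ms @ 2 + 416.667ms (2/3)
7. 1666.667ms @ 8/3 + 416.667ms (2/3)
8. 2083.333ms @ 10/3 + 416.667ms (2/3)
9. 2500.0ms @ 4 + 416.667ms (2/3)
10. 2916.667ms @ 14/3 + 416.667ms (2/3)
11. 3333.333ms @ 16/3 + 416.667ms (2/3)
12. 3750.0ms @ 6 + 937.5ms (3/2)
13. 4687.5ms @ 15/2 + 312.5ms (1/2)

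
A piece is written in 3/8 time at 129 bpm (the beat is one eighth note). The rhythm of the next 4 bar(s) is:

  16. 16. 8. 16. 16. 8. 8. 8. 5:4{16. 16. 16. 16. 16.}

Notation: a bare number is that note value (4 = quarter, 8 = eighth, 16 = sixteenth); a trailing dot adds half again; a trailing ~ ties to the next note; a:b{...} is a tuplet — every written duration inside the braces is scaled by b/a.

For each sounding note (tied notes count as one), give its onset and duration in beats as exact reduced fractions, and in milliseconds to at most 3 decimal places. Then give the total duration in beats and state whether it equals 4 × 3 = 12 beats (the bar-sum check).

1) 0.0ms=0b +348.837ms=3/4b
2) 348.837ms=3/4b +348.837ms=3/4b
3) 697.674ms=3/2b +697.674ms=3/2b
4) 1395.349ms=3b +348.837ms=3/4b
5) 1744.186ms=15/4b +348.837ms=3/4b
6) 2093.023ms=9/2b +697.674ms=3/2b
7) 2790.698ms=6b +697.674ms=3/2b
8) 3488.372ms=15/2b +697.674ms=3/2b
9) 4186.047ms=9b +279.07ms=3/5b
10) 4465.116ms=48/5b +279.07ms=3/5b
11) 4744.186ms=51/5b +279.07ms=3/5b
12) 5023.256ms=54/5b +279.07ms=3/5b
13) 5302.326ms=57/5b +279.07ms=3/5b
Σ=12b of 12 (129bpm 3/8) — PASS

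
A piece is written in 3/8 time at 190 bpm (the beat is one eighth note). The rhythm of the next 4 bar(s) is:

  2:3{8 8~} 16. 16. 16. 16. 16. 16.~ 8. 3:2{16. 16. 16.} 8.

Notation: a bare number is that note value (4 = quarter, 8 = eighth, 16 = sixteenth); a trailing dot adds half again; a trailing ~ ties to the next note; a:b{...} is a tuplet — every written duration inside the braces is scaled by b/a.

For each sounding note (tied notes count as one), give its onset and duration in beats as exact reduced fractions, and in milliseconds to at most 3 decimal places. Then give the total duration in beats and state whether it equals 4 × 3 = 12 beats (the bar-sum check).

1) 0.0ms=0b +473.684ms=3/2b
2) 473.684ms=3/2b +710.526ms=9/4b
3) 1184.211ms=15/4b +236.842ms=3/4b
4) 1421.053ms=9/2b +236.842ms=3/4b
5) 1657.895ms=21/4b +236.842ms=3/4b
6) 1894.737ms=6b +236.842ms=3/4b
7) 2131.579ms=27/4b +710.526ms=9/4b
8) 2842.105ms=9b +157.895ms=1/2b
9) 3000.0ms=19/2b +157.895ms=1/2b
10) 3157.895ms=10b +157.895ms=1/2b
11) 3315.789ms=21/2b +473.684ms=3/2b
Σ=12b of 12 (190bpm 3/8) — PASS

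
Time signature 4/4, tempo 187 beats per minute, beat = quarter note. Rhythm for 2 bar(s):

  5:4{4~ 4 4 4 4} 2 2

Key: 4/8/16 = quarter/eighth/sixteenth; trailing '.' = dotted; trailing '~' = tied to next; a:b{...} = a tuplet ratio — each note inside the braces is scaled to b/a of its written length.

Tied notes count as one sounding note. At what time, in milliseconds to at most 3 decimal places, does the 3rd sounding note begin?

note 3 onset = 12/5b = 770.053ms

1. 0.0ms @ 0 + 513.369ms (8/5)
2. 513.369ms @ 8/5 + 256.684ms (4/5)
3. 770.053ms @ 12/5 + 256.684ms (4/5)
4. 1026.738ms @ 16/5 + 256.684ms (4/5)
5. 1283.422ms @ 4 + 641.711ms (2)
6. 1925.134ms @ 6 + 641.711ms (2)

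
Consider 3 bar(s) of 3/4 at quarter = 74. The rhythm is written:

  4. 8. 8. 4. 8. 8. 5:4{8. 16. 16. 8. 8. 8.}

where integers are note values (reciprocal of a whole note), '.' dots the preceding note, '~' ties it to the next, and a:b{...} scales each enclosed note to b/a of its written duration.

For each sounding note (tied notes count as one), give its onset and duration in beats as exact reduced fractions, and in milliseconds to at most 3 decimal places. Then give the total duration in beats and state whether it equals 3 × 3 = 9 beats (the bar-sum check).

1) 0.0ms=0b +1216.216ms=3/2b
2) 1216.216ms=3/2b +608.108ms=3/4b
3) 1824.324ms=9/4b +608.108ms=3/4b
4) 2432.432ms=3b +1216.216ms=3/2b
5) 3648.649ms=9/2b +608.108ms=3/4b
6) 4256.757ms=21/4b +608.108ms=3/4b
7) 4864.865ms=6b +486.486ms=3/5b
8) 5351.351ms=33/5b +243.243ms=3/10b
9) 5594.595ms=69/10b +243.243ms=3/10b
10) 5837.838ms=36/5b +486.486ms=3/5b
11) 6324.324ms=39/5b +486.486ms=3/5b
12) 6810.811ms=42/5b +486.486ms=3/5b
Σ=9b of 9 (74bpm 3/4) — PASS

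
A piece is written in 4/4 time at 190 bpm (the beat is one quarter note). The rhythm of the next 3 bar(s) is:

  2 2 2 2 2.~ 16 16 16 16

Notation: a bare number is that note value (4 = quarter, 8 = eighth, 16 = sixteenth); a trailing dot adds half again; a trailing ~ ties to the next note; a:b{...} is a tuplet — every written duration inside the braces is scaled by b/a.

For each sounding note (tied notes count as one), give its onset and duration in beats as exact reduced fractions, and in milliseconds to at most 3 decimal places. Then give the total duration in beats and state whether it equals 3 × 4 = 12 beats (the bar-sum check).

1) 0.0ms=0b +631.579ms=2b
2) 631.579ms=2b +631.579ms=2b
3) 1263.158ms=4b +631.579ms=2b
4) 1894.737ms=6b +631.579ms=2b
5) 2526.316ms=8b +1026.316ms=13/4b
6) 3552.632ms=45/4b +78.947ms=1/4b
7) 3631.579ms=23/2b +78.947ms=1/4b
8) 3710.526ms=47/4b +78.947ms=1/4b
Σ=12b of 12 (190bpm 4/4) — PASS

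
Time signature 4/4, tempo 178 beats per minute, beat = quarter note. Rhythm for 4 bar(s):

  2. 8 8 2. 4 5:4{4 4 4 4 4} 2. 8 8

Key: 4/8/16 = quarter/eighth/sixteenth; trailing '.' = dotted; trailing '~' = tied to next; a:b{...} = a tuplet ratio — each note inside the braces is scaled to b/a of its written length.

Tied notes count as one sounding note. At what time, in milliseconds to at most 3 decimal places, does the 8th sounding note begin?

1. 0.0ms @ 0 + 1011.236ms (3)
2. 1011.236ms @ 3 + 168.539ms (1/2)
3. 1179.775ms @ 7/2 + 168.539ms (1/2)
4. 1348.315ms @ 4 + 1011.236ms (3)
5. 2359.551ms @ 7 + 337.079ms (1)
6. 2696.629ms @ 8 + 269.663ms (4/5)
7. 2966.292ms @ 44/5 + 269.663ms (4/5)
8. 3235.955ms @ 48/5 + 269.663ms (4/5)
9. 3505.618ms @ 52/5 + 269.663ms (4/5)
10. 3775.281ms @ 56/5 + 269.663ms (4/5)
11. 4044.944ms @ 12 + 1011.236ms (3)
12. 5056.18ms @ 15 + 168.539ms (1/2)
13. 5224.719ms @ 31/2 + 168.539ms (1/2)

note 8 onset = 48/5b = 3235.955ms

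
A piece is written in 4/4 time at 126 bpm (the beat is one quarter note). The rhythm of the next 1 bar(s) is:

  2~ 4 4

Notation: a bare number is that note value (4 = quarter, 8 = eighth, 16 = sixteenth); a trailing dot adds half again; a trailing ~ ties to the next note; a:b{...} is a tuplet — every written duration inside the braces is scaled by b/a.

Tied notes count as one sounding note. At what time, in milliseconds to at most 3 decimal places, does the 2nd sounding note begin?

note 2 onset = 3b = 1428.571ms

1. 0.0ms @ 0 + 1428.571ms (3)
2. 1428.571ms @ 3 + 476.19ms (1)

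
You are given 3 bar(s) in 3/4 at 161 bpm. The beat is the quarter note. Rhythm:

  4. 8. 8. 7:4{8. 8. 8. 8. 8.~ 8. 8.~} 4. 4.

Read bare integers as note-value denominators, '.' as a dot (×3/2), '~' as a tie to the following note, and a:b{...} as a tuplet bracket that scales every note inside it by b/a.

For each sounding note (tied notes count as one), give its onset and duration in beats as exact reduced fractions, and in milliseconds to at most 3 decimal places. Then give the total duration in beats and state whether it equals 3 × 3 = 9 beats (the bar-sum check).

1) 0.0ms=0b +559.006ms=3/2b
2) 559.006ms=3/2b +279.503ms=3/4b
3) 838.509ms=9/4b +279.503ms=3/4b
4) 1118.012ms=3b +159.716ms=3/7b
5) 1277.728ms=24/7b +159.716ms=3/7b
6) 1437.445ms=27/7b +159.716ms=3/7b
7) 1597.161ms=30/7b +159.716ms=3/7b
8) 1756.877ms=33/7b +319.432ms=6/7b
9) 2076.309ms=39/7b +718.722ms=27/14b
10) 2795.031ms=15/2b +559.006ms=3/2b
Σ=9b of 9 (161bpm 3/4) — PASS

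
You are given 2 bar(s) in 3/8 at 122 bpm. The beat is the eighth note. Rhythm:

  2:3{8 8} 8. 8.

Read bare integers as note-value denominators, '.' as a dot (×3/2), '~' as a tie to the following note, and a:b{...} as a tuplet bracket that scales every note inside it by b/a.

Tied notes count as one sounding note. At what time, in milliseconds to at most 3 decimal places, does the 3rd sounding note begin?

note 3 onset = 3b = 1475.41ms

1. 0.0ms @ 0 + 737.705ms (3/2)
2. 737.705ms @ 3/2 + 737.705ms (3/2)
3. 1475.41ms @ 3 + 737.705ms (3/2)
4. 2213.115ms @ 9/2 + 737.705ms (3/2)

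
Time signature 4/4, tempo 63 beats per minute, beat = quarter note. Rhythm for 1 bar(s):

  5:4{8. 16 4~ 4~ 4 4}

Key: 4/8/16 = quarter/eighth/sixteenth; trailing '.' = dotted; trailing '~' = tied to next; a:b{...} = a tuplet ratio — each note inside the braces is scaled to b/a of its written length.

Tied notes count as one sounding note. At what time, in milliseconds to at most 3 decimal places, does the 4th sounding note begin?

1. 0.0ms @ 0 + 571.429ms (3/5)
2. 571.429ms @ 3/5 + 190.476ms (1/5)
3. 761.905ms @ 4/5 + 2285.714ms (12/5)
4. 3047.619ms @ 16/5 + 761.905ms (4/5)

note 4 onset = 16/5b = 3047.619ms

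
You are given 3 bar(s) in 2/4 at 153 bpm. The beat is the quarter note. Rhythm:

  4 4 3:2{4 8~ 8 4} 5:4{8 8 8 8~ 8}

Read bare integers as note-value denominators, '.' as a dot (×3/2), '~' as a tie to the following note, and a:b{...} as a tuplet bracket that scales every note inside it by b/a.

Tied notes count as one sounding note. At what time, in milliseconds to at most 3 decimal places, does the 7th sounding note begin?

note 7 onset = 22/5b = 1725.49ms

1. 0.0ms @ 0 + 392.157ms (1)
2. 392.157ms @ 1 + 392.157ms (1)
3. 784.314ms @ 2 + 261.438ms (2/3)
4. 1045.752ms @ 8/3 + 261.438ms (2/3)
5. 1307.19ms @ 10/3 + 261.438ms (2/3)
6. 1568.627ms @ 4 + 156.863ms (2/5)
7. 1725.49ms @ 22/5 + 156.863ms (2/5)
8. 1882.353ms @ 24/5 + 156.863ms (2/5)
9. 2039.216ms @ 26/5 + 313.725ms (4/5)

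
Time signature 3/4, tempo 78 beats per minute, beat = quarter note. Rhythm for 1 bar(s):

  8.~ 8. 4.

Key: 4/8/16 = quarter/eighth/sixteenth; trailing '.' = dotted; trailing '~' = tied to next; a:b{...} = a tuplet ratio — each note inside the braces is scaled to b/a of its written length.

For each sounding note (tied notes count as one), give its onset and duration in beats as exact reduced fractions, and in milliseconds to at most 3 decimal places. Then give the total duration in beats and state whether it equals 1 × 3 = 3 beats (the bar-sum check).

1) 0.0ms=0b +1153.846ms=3/2b
2) 1153.846ms=3/2b +1153.846ms=3/2b
Σ=3b of 3 (78bpm 3/4) — PASS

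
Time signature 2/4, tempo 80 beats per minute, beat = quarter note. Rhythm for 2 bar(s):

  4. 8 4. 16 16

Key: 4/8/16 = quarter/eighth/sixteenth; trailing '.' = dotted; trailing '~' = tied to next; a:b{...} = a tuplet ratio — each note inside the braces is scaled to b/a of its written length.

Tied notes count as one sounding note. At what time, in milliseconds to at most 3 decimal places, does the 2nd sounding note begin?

note 2 onset = 3/2b = 1125.0ms

1. 0.0ms @ 0 + 1125.0ms (3/2)
2. 1125.0ms @ 3/2 + 375.0ms (1/2)
3. 1500.0ms @ 2 + 1125.0ms (3/2)
4. 2625.0ms @ 7/2 + 187.5ms (1/4)
5. 2812.5ms @ 15/4 + 187.5ms (1/4)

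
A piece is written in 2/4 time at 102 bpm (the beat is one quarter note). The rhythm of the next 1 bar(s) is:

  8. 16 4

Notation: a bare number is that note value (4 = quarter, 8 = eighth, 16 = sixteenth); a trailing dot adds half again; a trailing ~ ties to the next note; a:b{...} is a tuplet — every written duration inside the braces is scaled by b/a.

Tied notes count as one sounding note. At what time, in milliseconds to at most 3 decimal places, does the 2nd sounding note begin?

note 2 onset = 3/4b = 441.176ms

1. 0.0ms @ 0 + 441.176ms (3/4)
2. 441.176ms @ 3/4 + 147.059ms (1/4)
3. 588.235ms @ 1 + 588.235ms (1)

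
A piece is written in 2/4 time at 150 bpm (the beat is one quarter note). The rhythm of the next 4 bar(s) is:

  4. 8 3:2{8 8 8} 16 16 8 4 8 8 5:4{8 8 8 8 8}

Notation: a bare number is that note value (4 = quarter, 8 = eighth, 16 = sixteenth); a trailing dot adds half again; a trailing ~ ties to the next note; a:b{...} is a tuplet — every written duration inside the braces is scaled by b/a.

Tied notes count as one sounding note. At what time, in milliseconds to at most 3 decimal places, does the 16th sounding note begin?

note 16 onset = 38/5b = 3040.0ms

1. 0.0ms @ 0 + 600.0ms (3/2)
2. 600.0ms @ 3/2 + 200.0ms (1/2)
3. 800.0ms @ 2 + 133.333ms (1/3)
4. 933.333ms @ 7/3 + 133.333ms (1/3)
5. 1066.667ms @ 8/3 + 133.333ms (1/3)
6. 1200.0ms @ 3 + 100.0ms (1/4)
7. 1300.0ms @ 13/4 + 100.0ms (1/4)
8. 1400.0ms @ 7/2 + 200.0ms (1/2)
9. 1600.0ms @ 4 + 400.0ms (1)
10. 2000.0ms @ 5 + 200.0ms (1/2)
11. 2200.0ms @ 11/2 + 200.0ms (1/2)
12. 2400.0ms @ 6 + 160.0ms (2/5)
13. 2560.0ms @ 32/5 + 160.0ms (2/5)
14. 2720.0ms @ 34/5 + 160.0ms (2/5)
15. 2880.0ms @ 36/5 + 160.0ms (2/5)
16. 3040.0ms @ 38/5 + 160.0ms (2/5)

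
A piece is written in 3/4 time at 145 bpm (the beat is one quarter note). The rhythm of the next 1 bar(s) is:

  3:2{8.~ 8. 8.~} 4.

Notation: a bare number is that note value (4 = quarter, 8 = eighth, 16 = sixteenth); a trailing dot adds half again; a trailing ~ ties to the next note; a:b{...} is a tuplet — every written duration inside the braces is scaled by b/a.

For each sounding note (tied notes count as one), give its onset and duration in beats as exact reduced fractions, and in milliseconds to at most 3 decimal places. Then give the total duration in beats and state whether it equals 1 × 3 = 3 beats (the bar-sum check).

1) 0.0ms=0b +413.793ms=1b
2) 413.793ms=1b +827.586ms=2b
Σ=3b of 3 (145bpm 3/4) — PASS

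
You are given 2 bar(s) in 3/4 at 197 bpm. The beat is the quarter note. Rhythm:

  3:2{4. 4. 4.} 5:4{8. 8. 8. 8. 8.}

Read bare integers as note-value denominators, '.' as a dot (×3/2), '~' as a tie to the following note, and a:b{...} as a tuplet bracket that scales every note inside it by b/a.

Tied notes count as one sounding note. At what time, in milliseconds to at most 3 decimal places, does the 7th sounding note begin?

note 7 onset = 24/5b = 1461.929ms

1. 0.0ms @ 0 + 304.569ms (1)
2. 304.569ms @ 1 + 304.569ms (1)
3. 609.137ms @ 2 + 304.569ms (1)
4. 913.706ms @ 3 + 182.741ms (3/5)
5. 1096.447ms @ 18/5 + 182.741ms (3/5)
6. 1279.188ms @ 21/5 + 182.741ms (3/5)
7. 1461.929ms @ 24/5 + 182.741ms (3/5)
8. 1644.67ms @ 27/5 + 182.741ms (3/5)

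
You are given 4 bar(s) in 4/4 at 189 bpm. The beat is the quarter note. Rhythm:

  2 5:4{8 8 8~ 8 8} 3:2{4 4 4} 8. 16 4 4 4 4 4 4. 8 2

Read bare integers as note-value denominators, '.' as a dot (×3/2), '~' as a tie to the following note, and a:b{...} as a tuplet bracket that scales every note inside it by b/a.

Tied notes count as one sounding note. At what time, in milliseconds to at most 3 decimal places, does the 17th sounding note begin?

1. 0.0ms @ 0 + 634.921ms (2)
2. 634.921ms @ 2 + 126.984ms (2/5)
3. 761.905ms @ 12/5 + 126.984ms (2/5)
4. 888.889ms @ 14/5 + 253.968ms (4/5)
5. 1142.857ms @ 18/5 + 126.984ms (2/5)
6. 1269.841ms @ 4 + 211.64ms (2/3)
7. 1481.481ms @ 14/3 + 211.64ms (2/3)
8. 1693.122ms @ 16/3 + 211.64ms (2/3)
9. 1904.762ms @ 6 + 238.095ms (3/4)
10. 2142.857ms @ 27/4 + 79.365ms (1/4)
11. 2222.222ms @ 7 + 317.46ms (1)
12. 2539.683ms @ 8 + 317.46ms (1)
13. 2857.143ms @ 9 + 317.46ms (1)
14. 3174.603ms @ 10 + 317.46ms (1)
15. 3492.063ms @ 11 + 317.46ms (1)
16. 3809.524ms @ 12 + 476.19ms (3/2)
17. 4285.714ms @ 27/2 + 158.73ms (1/2)
18. 4444.444ms @ 14 + 634.921ms (2)

note 17 onset = 27/2b = 4285.714ms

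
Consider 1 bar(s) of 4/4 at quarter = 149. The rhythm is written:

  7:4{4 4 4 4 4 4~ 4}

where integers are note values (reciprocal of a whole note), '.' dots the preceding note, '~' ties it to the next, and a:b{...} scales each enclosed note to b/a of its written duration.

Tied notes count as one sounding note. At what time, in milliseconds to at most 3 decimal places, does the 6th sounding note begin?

1. 0.0ms @ 0 + 230.105ms (4/7)
2. 230.105ms @ 4/7 + 230.105ms (4/7)
3. 460.211ms @ 8/7 + 230.105ms (4/7)
4. 690.316ms @ 12/7 + 230.105ms (4/7)
5. 920.422ms @ 16/7 + 230.105ms (4/7)
6. 1150.527ms @ 20/7 + 460.211ms (8/7)

note 6 onset = 20/7b = 1150.527ms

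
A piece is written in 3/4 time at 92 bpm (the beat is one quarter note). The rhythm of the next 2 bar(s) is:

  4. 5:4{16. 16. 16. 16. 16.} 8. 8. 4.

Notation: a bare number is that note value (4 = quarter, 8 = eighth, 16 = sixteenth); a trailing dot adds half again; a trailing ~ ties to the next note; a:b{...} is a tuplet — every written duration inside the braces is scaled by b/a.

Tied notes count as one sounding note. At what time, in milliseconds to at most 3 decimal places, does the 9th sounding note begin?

1. 0.0ms @ 0 + 978.261ms (3/2)
2. 978.261ms @ 3/2 + 195.652ms (3/10)
3. 1173.913ms @ 9/5 + 195.652ms (3/10)
4. 1369.565ms @ 21/10 + 195.652ms (3/10)
5. 1565.217ms @ 12/5 + 195.652ms (3/10)
6. 1760.87ms @ 27/10 + 195.652ms (3/10)
7. 1956.522ms @ 3 + 489.13ms (3/4)
8. 2445.652ms @ 15/4 + 489.13ms (3/4)
9. 2934.783ms @ 9/2 + 978.261ms (3/2)

note 9 onset = 9/2b = 2934.783ms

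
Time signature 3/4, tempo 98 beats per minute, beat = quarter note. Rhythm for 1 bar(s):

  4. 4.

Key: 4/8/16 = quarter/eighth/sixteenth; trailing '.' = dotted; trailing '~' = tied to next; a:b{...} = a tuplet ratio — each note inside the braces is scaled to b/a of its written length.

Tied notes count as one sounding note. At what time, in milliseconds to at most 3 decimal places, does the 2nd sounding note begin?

note 2 onset = 3/2b = 918.367ms

1. 0.0ms @ 0 + 918.367ms (3/2)
2. 918.367ms @ 3/2 + 918.367ms (3/2)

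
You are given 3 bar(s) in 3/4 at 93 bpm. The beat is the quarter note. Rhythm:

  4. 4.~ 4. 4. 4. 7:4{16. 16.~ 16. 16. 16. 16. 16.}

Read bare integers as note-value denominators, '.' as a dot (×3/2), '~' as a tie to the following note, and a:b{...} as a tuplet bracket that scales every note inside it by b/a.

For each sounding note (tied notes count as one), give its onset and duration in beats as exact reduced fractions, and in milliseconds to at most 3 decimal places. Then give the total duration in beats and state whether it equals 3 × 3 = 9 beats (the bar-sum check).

1) 0.0ms=0b +967.742ms=3/2b
2) 967.742ms=3/2b +1935.484ms=3b
3) 2903.226ms=9/2b +967.742ms=3/2b
4) 3870.968ms=6b +967.742ms=3/2b
5) 4838.71ms=15/2b +138.249ms=3/14b
6) 4976.959ms=54/7b +276.498ms=3/7b
7) 5253.456ms=57/7b +138.249ms=3/14b
8) 5391.705ms=117/14b +138.249ms=3/14b
9) 5529.954ms=60/7b +138.249ms=3/14b
10) 5668.203ms=123/14b +138.249ms=3/14b
Σ=9b of 9 (93bpm 3/4) — PASS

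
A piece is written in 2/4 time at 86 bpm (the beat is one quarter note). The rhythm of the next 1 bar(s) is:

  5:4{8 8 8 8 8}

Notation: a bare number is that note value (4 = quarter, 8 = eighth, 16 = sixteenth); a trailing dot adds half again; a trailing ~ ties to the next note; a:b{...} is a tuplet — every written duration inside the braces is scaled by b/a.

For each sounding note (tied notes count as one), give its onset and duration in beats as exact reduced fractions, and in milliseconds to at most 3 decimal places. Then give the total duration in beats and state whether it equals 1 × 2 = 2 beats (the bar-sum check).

1) 0.0ms=0b +279.07ms=2/5b
2) 279.07ms=2/5b +279.07ms=2/5b
3) 558.14ms=4/5b +279.07ms=2/5b
4) 837.209ms=6/5b +279.07ms=2/5b
5) 1116.279ms=8/5b +279.07ms=2/5b
Σ=2b of 2 (86bpm 2/4) — PASS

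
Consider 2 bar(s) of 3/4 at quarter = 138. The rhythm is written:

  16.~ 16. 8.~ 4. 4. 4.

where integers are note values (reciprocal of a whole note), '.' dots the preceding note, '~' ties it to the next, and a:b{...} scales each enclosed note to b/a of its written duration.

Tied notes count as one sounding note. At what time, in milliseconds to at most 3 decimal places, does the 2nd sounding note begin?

note 2 onset = 3/4b = 326.087ms

1. 0.0ms @ 0 + 326.087ms (3/4)
2. 326.087ms @ 3/4 + 978.261ms (9/4)
3. 1304.348ms @ 3 + 652.174ms (3/2)
4. 1956.522ms @ 9/2 + 652.174ms (3/2)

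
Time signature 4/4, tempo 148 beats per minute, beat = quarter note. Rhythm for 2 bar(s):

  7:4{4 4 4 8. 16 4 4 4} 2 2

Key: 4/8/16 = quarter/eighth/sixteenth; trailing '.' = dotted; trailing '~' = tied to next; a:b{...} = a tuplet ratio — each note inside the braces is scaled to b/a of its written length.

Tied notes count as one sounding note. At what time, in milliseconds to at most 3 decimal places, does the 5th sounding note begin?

1. 0.0ms @ 0 + 231.66ms (4/7)
2. 231.66ms @ 4/7 + 231.66ms (4/7)
3. 463.32ms @ 8/7 + 231.66ms (4/7)
4. 694.981ms @ 12/7 + 173.745ms (3/7)
5. 868.726ms @ 15/7 + 57.915ms (1/7)
6. 926.641ms @ 16/7 + 231.66ms (4/7)
7. 1158.301ms @ 20/7 + 231.66ms (4/7)
8. 1389.961ms @ 24/7 + 231.66ms (4/7)
9. 1621.622ms @ 4 + 810.811ms (2)
10. 2432.432ms @ 6 + 810.811ms (2)

note 5 onset = 15/7b = 868.726ms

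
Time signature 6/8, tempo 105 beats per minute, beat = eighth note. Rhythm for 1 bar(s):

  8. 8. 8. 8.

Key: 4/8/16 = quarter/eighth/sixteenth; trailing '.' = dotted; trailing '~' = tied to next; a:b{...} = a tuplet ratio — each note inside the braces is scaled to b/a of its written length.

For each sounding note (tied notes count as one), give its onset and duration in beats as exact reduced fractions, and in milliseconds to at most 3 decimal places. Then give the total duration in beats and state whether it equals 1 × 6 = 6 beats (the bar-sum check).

1) 0.0ms=0b +857.143ms=3/2b
2) 857.143ms=3/2b +857.143ms=3/2b
3) 1714.286ms=3b +857.143ms=3/2b
4) 2571.429ms=9/2b +857.143ms=3/2b
Σ=6b of 6 (105bpm 6/8) — PASS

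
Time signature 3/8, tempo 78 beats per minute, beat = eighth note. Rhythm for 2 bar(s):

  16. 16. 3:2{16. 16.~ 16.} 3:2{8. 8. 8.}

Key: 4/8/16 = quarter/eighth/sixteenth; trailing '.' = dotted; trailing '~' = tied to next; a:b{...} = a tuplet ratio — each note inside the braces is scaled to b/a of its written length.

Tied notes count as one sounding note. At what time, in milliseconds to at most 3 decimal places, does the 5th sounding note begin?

1. 0.0ms @ 0 + 576.923ms (3/4)
2. 576.923ms @ 3/4 + 576.923ms (3/4)
3. 1153.846ms @ 3/2 + 384.615ms (1/2)
4. 1538.462ms @ 2 + 769.231ms (1)
5. 2307.692ms @ 3 + 769.231ms (1)
6. 3076.923ms @ 4 + 769.231ms (1)
7. 3846.154ms @ 5 + 769.231ms (1)

note 5 onset = 3b = 2307.692ms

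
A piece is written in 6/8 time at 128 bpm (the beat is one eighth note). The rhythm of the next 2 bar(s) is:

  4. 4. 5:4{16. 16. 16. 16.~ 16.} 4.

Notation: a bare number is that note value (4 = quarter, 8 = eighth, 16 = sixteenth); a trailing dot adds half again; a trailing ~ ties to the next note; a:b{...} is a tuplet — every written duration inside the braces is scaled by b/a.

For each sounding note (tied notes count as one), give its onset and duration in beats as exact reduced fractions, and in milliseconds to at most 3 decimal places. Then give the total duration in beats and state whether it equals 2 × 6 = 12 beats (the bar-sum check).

1) 0.0ms=0b +1406.25ms=3b
2) 1406.25ms=3b +1406.25ms=3b
3) 2812.5ms=6b +281.25ms=3/5b
4) 3093.75ms=33/5b +281.25ms=3/5b
5) 3375.0ms=36/5b +281.25ms=3/5b
6) 3656.25ms=39/5b +562.5ms=6/5b
7) 4218.75ms=9b +1406.25ms=3b
Σ=12b of 12 (128bpm 6/8) — PASS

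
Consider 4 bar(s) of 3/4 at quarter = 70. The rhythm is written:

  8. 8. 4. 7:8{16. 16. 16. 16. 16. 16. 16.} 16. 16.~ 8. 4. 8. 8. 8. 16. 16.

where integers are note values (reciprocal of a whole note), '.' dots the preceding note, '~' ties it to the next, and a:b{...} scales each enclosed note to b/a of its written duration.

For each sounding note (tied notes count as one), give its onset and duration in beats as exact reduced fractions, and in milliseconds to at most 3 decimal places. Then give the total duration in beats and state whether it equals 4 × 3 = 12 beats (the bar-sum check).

1) 0.0ms=0b +642.857ms=3/4b
2) 642.857ms=3/4b +642.857ms=3/4b
3) 1285.714ms=3/2b +1285.714ms=3/2b
4) 2571.429ms=3b +367.347ms=3/7b
5) 2938.776ms=24/7b +367.347ms=3/7b
6) 3306.122ms=27/7b +367.347ms=3/7b
7) 3673.469ms=30/7b +367.347ms=3/7b
8) 4040.816ms=33/7b +367.347ms=3/7b
9) 4408.163ms=36/7b +367.347ms=3/7b
10) 4775.51ms=39/7b +367.347ms=3/7b
11) 5142.857ms=6b +321.429ms=3/8b
12) 5464.286ms=51/8b +964.286ms=9/8b
13) 6428.571ms=15/2b +1285.714ms=3/2b
14) 7714.286ms=9b +642.857ms=3/4b
15) 8357.143ms=39/4b +642.857ms=3/4b
16) 9000.0ms=21/2b +642.857ms=3/4b
17) 9642.857ms=45/4b +321.429ms=3/8b
18) 9964.286ms=93/8b +321.429ms=3/8b
Σ=12b of 12 (70bpm 3/4) — PASS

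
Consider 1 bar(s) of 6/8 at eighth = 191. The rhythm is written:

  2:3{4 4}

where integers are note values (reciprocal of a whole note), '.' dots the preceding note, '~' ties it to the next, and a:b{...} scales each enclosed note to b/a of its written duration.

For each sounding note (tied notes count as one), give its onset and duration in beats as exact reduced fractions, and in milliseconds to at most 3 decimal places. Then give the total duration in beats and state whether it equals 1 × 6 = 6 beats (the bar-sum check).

1) 0.0ms=0b +942.408ms=3b
2) 942.408ms=3b +942.408ms=3b
Σ=6b of 6 (191bpm 6/8) — PASS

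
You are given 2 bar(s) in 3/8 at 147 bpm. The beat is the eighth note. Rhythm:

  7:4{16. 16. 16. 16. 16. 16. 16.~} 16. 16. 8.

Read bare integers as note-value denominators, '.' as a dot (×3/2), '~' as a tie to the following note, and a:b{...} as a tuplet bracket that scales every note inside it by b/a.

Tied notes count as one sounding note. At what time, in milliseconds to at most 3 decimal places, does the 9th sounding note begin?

note 9 onset = 9/2b = 1836.735ms

1. 0.0ms @ 0 + 174.927ms (3/7)
2. 174.927ms @ 3/7 + 174.927ms (3/7)
3. 349.854ms @ 6/7 + 174.927ms (3/7)
4. 524.781ms @ 9/7 + 174.927ms (3/7)
5. 699.708ms @ 12/7 + 174.927ms (3/7)
6. 874.636ms @ 15/7 + 174.927ms (3/7)
7. 1049.563ms @ 18/7 + 481.05ms (33/28)
8. 1530.612ms @ 15/4 + 306.122ms (3/4)
9. 1836.735ms @ 9/2 + 612.245ms (3/2)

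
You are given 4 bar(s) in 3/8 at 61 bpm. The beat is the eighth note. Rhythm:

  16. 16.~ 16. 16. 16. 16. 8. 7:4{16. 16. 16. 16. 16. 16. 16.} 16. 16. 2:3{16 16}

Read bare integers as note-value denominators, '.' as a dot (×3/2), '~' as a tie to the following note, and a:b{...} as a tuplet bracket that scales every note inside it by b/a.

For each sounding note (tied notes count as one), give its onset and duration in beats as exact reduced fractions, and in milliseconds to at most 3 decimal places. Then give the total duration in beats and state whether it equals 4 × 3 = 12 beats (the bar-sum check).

1) 0.0ms=0b +737.705ms=3/4b
2) 737.705ms=3/4b +1475.41ms=3/2b
3) 2213.115ms=9/4b +737.705ms=3/4b
4) 2950.82ms=3b +737.705ms=3/4b
5) 3688.525ms=15/4b +737.705ms=3/4b
6) 4426.23ms=9/2b +1475.41ms=3/2b
7) 5901.639ms=6b +421.546ms=3/7b
8) 6323.185ms=45/7b +421.546ms=3/7b
9) 6744.731ms=48/7b +421.546ms=3/7b
10) 7166.276ms=51/7b +421.546ms=3/7b
11) 7587.822ms=54/7b +421.546ms=3/7b
12) 8009.368ms=57/7b +421.546ms=3/7b
13) 8430.913ms=60/7b +421.546ms=3/7b
14) 8852.459ms=9b +737.705ms=3/4b
15) 9590.164ms=39/4b +737.705ms=3/4b
16) 10327.869ms=21/2b +737.705ms=3/4b
17) 11065.574ms=45/4b +737.705ms=3/4b
Σ=12b of 12 (61bpm 3/8) — PASS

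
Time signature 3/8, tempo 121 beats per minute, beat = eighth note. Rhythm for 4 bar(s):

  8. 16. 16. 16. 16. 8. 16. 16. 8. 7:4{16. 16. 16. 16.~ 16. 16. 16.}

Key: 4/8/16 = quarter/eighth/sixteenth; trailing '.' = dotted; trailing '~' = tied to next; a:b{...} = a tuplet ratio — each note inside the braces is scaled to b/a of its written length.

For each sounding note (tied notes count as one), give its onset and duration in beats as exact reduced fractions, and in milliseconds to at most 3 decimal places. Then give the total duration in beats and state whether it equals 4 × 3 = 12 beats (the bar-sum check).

1) 0.0ms=0b +743.802ms=3/2b
2) 743.802ms=3/2b +371.901ms=3/4b
3) 1115.702ms=9/4b +371.901ms=3/4b
4) 1487.603ms=3b +371.901ms=3/4b
5) 1859.504ms=15/4b +371.901ms=3/4b
6) 2231.405ms=9/2b +743.802ms=3/2b
7) 2975.207ms=6b +371.901ms=3/4b
8) 3347.107ms=27/4b +371.901ms=3/4b
9) 3719.008ms=15/2b +743.802ms=3/2b
10) 4462.81ms=9b +212.515ms=3/7b
11) 4675.325ms=66/7b +212.515ms=3/7b
12) 4887.839ms=69/7b +212.515ms=3/7b
13) 5100.354ms=72/7b +425.03ms=6/7b
14) 5525.384ms=78/7b +212.515ms=3/7b
15) 5737.898ms=81/7b +212.515ms=3/7b
Σ=12b of 12 (121bpm 3/8) — PASS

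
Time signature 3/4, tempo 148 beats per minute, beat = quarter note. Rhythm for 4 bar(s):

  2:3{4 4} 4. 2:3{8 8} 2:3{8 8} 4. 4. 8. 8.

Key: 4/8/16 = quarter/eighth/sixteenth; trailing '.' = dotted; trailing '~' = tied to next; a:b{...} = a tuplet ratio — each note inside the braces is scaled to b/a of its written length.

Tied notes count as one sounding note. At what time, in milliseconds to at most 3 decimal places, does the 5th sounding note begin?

1. 0.0ms @ 0 + 608.108ms (3/2)
2. 608.108ms @ 3/2 + 608.108ms (3/2)
3. 1216.216ms @ 3 + 608.108ms (3/2)
4. 1824.324ms @ 9/2 + 304.054ms (3/4)
5. 2128.378ms @ 21/4 + 304.054ms (3/4)
6. 2432.432ms @ 6 + 304.054ms (3/4)
7. 2736.486ms @ 27/4 + 304.054ms (3/4)
8. 3040.541ms @ 15/2 + 608.108ms (3/2)
9. 3648.649ms @ 9 + 608.108ms (3/2)
10. 4256.757ms @ 21/2 + 304.054ms (3/4)
11. 4560.811ms @ 45/4 + 304.054ms (3/4)

note 5 onset = 21/4b = 2128.378ms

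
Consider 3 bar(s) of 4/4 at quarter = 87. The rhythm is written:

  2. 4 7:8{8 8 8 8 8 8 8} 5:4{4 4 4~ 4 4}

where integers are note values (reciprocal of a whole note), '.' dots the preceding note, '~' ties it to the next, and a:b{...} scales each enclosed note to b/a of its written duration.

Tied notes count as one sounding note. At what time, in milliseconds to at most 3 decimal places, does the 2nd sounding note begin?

note 2 onset = 3b = 2068.966ms

1. 0.0ms @ 0 + 2068.966ms (3)
2. 2068.966ms @ 3 + 689.655ms (1)
3. 2758.621ms @ 4 + 394.089ms (4/7)
4. 3152.709ms @ 32/7 + 394.089ms (4/7)
5. 3546.798ms @ 36/7 + 394.089ms (4/7)
6. 3940.887ms @ 40/7 + 394.089ms (4/7)
7. 4334.975ms @ 44/7 + 394.089ms (4/7)
8. 4729.064ms @ 48/7 + 394.089ms (4/7)
9. 5123.153ms @ 52/7 + 394.089ms (4/7)
10. 5517.241ms @ 8 + 551.724ms (4/5)
11. 6068.966ms @ 44/5 + 551.724ms (4/5)
12. 6620.69ms @ 48/5 + 1103.448ms (8/5)
13. 7724.138ms @ 56/5 + 551.724ms (4/5)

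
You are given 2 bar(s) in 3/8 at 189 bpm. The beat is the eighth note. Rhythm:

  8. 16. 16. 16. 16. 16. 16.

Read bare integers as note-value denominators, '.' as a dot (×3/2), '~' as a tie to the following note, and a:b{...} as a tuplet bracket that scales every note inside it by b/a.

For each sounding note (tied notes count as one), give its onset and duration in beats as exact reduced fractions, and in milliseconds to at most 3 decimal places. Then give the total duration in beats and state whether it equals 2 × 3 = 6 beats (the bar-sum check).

1) 0.0ms=0b +476.19ms=3/2b
2) 476.19ms=3/2b +238.095ms=3/4b
3) 714.286ms=9/4b +238.095ms=3/4b
4) 952.381ms=3b +238.095ms=3/4b
5) 1190.476ms=15/4b +238.095ms=3/4b
6) 1428.571ms=9/2b +238.095ms=3/4b
7) 1666.667ms=21/4b +238.095ms=3/4b
Σ=6b of 6 (189bpm 3/8) — PASS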